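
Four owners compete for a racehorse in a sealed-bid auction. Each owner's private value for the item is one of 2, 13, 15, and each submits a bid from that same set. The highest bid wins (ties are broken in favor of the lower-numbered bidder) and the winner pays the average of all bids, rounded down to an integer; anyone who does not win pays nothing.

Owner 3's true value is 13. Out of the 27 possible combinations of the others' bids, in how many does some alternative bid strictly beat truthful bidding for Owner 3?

Others bid (2, 2, 15): truth gives 0; bid 15 gives 5 > 0. Violating.
Others bid (2, 13, 2): truth gives 0; bid 15 gives 5 > 0. Violating.
Others bid (2, 13, 13): truth gives 0; bid 15 gives 3 > 0. Violating.
Others bid (2, 13, 15): truth gives 0; bid 15 gives 2 > 0. Violating.
Others bid (2, 2, 2): truth gives 9; no alternative beats it.
Others bid (2, 2, 13): truth gives 6; no alternative beats it.
(Checking all 27 profiles: 8 have a profitable deviation, 19 do not.)

8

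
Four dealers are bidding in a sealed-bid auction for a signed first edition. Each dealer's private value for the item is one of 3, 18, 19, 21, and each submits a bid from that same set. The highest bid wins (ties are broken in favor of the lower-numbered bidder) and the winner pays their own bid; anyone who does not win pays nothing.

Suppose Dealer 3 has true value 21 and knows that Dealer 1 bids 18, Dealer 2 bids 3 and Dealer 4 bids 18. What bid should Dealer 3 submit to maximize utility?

19

Bid 3: loses, pays 0, utility 0.
Bid 18: loses, pays 0, utility 0.
Bid 19: wins, pays 19, utility 21 - 19 = 2.
Bid 21: wins, pays 21, utility 21 - 21 = 0.
The best choice is 19 with utility 2.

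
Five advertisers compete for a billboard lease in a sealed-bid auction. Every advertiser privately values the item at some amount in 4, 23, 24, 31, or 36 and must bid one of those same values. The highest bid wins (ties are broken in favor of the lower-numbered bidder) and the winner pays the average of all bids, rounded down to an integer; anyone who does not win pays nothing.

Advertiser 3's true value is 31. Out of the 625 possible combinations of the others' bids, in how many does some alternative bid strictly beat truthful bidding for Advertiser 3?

Others bid (4, 4, 4, 4): truth gives 22; bid 23 gives 24 > 22. Violating.
Others bid (4, 4, 4, 23): truth gives 18; bid 23 gives 20 > 18. Violating.
Others bid (4, 4, 4, 24): truth gives 18; bid 24 gives 19 > 18. Violating.
Others bid (4, 4, 4, 36): truth gives 0; bid 36 gives 15 > 0. Violating.
Others bid (4, 4, 4, 31): truth gives 17; no alternative beats it.
Others bid (4, 4, 23, 31): truth gives 13; no alternative beats it.
(Checking all 625 profiles: 269 have a profitable deviation, 356 do not.)

269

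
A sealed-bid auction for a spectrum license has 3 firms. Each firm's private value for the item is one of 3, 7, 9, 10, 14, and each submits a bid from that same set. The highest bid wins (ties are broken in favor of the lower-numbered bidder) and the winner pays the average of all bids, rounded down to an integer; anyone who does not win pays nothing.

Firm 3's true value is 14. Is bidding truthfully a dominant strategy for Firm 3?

Consider the case where Firm 1 bids 3 and Firm 2 bids 3.
Truthful bid 14: wins, pays 6, utility 14 - 6 = 8.
Bid 7 instead: wins, pays 4, utility 14 - 4 = 10.
Since 10 > 8, bidding 7 is strictly better here, so truthful bidding is not dominant.

No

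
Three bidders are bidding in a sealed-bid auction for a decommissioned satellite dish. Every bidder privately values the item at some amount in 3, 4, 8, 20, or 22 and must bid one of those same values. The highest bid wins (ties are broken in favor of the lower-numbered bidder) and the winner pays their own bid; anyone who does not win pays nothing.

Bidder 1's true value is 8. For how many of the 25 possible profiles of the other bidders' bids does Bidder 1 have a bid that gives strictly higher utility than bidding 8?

4

Others bid (3, 3): truth gives 0; bid 3 gives 5 > 0. Violating.
Others bid (3, 4): truth gives 0; bid 4 gives 4 > 0. Violating.
Others bid (4, 3): truth gives 0; bid 4 gives 4 > 0. Violating.
Others bid (4, 4): truth gives 0; bid 4 gives 4 > 0. Violating.
Others bid (3, 8): truth gives 0; no alternative beats it.
Others bid (3, 20): truth gives 0; no alternative beats it.
(Checking all 25 profiles: 4 have a profitable deviation, 21 do not.)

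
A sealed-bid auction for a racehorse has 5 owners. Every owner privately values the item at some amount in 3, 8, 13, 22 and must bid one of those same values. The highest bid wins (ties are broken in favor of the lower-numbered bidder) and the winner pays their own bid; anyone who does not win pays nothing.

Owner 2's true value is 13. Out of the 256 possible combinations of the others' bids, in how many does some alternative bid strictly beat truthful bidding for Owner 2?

Others bid (3, 3, 3, 3): truth gives 0; bid 8 gives 5 > 0. Violating.
Others bid (3, 3, 3, 8): truth gives 0; bid 8 gives 5 > 0. Violating.
Others bid (3, 3, 8, 3): truth gives 0; bid 8 gives 5 > 0. Violating.
Others bid (3, 3, 8, 8): truth gives 0; bid 8 gives 5 > 0. Violating.
Others bid (3, 3, 3, 13): truth gives 0; no alternative beats it.
Others bid (3, 3, 3, 22): truth gives 0; no alternative beats it.
(Checking all 256 profiles: 8 have a profitable deviation, 248 do not.)

8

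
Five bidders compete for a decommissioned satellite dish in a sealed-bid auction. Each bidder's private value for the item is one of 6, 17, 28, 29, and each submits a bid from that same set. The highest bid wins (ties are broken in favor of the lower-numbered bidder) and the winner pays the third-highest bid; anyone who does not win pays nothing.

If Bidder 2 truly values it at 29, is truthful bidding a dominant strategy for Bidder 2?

Check each profile of the others' bids and compare truth against every alternative bid.
Others bid (6, 6, 6, 29): truth gives 23, best alternative gives 0.
Others bid (6, 6, 29, 6): truth gives 23, best alternative gives 0.
Others bid (6, 29, 6, 6): truth gives 23, best alternative gives 0.
Others bid (28, 6, 6, 6): truth gives 23, best alternative gives 0.
Others bid (6, 6, 17, 29): truth gives 12, best alternative gives 0.
Others bid (6, 6, 29, 17): truth gives 12, best alternative gives 0.
(Remaining 250 profiles checked similarly; truth is weakly best in each.)
In every case the truthful bid is at least as good as any alternative, so it is a dominant strategy.

Yes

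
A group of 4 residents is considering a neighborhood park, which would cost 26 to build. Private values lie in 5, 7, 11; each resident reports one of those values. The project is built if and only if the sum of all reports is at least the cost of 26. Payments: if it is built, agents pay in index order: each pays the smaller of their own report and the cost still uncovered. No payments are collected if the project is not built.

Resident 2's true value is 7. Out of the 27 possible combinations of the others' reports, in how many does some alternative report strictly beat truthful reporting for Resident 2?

Others report (5, 5, 11): truth gives 0; report 5 gives 2 > 0. Violating.
Others report (5, 7, 11): truth gives 0; report 5 gives 2 > 0. Violating.
Others report (5, 11, 5): truth gives 0; report 5 gives 2 > 0. Violating.
Others report (5, 11, 7): truth gives 0; report 5 gives 2 > 0. Violating.
Others report (5, 5, 5): truth gives 0; no alternative beats it.
Others report (5, 5, 7): truth gives 0; no alternative beats it.
(Checking all 27 profiles: 20 have a profitable deviation, 7 do not.)

20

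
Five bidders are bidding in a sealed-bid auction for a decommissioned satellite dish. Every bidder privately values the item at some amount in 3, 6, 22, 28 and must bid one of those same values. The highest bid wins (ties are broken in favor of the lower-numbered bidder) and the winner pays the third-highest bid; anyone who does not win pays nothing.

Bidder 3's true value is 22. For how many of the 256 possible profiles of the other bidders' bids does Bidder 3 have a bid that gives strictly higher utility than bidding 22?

32

Others bid (3, 3, 3, 28): truth gives 0; bid 28 gives 19 > 0. Violating.
Others bid (3, 3, 6, 28): truth gives 0; bid 28 gives 16 > 0. Violating.
Others bid (3, 3, 28, 3): truth gives 0; bid 28 gives 19 > 0. Violating.
Others bid (3, 3, 28, 6): truth gives 0; bid 28 gives 16 > 0. Violating.
Others bid (3, 3, 3, 3): truth gives 19; no alternative beats it.
Others bid (3, 3, 3, 6): truth gives 19; no alternative beats it.
(Checking all 256 profiles: 32 have a profitable deviation, 224 do not.)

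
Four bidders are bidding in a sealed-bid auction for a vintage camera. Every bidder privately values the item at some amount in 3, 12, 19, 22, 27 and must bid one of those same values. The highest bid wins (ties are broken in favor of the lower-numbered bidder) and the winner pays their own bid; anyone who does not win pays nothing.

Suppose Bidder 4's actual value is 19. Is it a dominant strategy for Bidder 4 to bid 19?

Consider the case where Bidder 1 bids 3, Bidder 2 bids 3 and Bidder 3 bids 3.
Truthful bid 19: wins, pays 19, utility 19 - 19 = 0.
Bid 12 instead: wins, pays 12, utility 19 - 12 = 7.
Since 7 > 0, bidding 12 is strictly better here, so truthful bidding is not dominant.

No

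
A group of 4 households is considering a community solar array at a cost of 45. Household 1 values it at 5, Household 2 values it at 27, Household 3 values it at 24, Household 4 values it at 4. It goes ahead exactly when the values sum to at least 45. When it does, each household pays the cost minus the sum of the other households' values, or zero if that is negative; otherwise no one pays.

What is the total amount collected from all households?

21

Total value 60 ≥ cost 45, so it is built.
Household 1: others sum to 55; max(0, 45 - 55) = 0.
Household 2: others sum to 33; max(0, 45 - 33) = 12.
Household 3: others sum to 36; max(0, 45 - 36) = 9.
Household 4: others sum to 56; max(0, 45 - 56) = 0.
Total collected = 0 + 12 + 9 + 0 = 21.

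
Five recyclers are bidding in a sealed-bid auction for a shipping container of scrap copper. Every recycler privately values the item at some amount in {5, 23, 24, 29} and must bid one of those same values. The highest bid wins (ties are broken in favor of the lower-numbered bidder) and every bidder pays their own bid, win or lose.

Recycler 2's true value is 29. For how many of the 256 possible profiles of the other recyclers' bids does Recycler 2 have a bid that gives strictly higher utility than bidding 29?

118

Others bid (5, 5, 5, 5): truth gives 0; bid 23 gives 6 > 0. Violating.
Others bid (5, 5, 5, 23): truth gives 0; bid 23 gives 6 > 0. Violating.
Others bid (5, 5, 5, 24): truth gives 0; bid 24 gives 5 > 0. Violating.
Others bid (5, 5, 23, 5): truth gives 0; bid 23 gives 6 > 0. Violating.
Others bid (5, 5, 5, 29): truth gives 0; no alternative beats it.
Others bid (5, 5, 23, 29): truth gives 0; no alternative beats it.
(Checking all 256 profiles: 118 have a profitable deviation, 138 do not.)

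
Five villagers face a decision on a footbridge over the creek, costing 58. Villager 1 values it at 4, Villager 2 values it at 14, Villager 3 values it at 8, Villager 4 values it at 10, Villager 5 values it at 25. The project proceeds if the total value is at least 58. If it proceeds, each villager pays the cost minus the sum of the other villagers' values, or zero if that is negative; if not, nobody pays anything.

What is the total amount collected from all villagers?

Total value 61 ≥ cost 58, so it is built.
Villager 1: others sum to 57; max(0, 58 - 57) = 1.
Villager 2: others sum to 47; max(0, 58 - 47) = 11.
Villager 3: others sum to 53; max(0, 58 - 53) = 5.
Villager 4: others sum to 51; max(0, 58 - 51) = 7.
Villager 5: others sum to 36; max(0, 58 - 36) = 22.
Total collected = 1 + 11 + 5 + 7 + 22 = 46.

46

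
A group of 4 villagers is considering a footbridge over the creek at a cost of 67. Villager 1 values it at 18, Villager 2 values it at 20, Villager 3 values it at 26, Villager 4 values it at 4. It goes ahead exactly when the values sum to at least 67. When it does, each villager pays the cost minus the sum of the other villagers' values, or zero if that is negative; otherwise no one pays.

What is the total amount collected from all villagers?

64

Total value 68 ≥ cost 67, so it is built.
Villager 1: others sum to 50; max(0, 67 - 50) = 17.
Villager 2: others sum to 48; max(0, 67 - 48) = 19.
Villager 3: others sum to 42; max(0, 67 - 42) = 25.
Villager 4: others sum to 64; max(0, 67 - 64) = 3.
Total collected = 17 + 19 + 25 + 3 = 64.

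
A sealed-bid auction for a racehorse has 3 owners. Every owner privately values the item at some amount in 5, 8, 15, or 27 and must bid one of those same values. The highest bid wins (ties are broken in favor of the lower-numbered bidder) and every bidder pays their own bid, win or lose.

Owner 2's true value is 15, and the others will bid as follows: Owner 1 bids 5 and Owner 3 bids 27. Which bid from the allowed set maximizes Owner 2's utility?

5

Bid 5: loses but pays 5, utility -5.
Bid 8: loses but pays 8, utility -8.
Bid 15: loses but pays 15, utility -15.
Bid 27: wins, pays 27, utility 15 - 27 = -12.
The best choice is 5 with utility -5.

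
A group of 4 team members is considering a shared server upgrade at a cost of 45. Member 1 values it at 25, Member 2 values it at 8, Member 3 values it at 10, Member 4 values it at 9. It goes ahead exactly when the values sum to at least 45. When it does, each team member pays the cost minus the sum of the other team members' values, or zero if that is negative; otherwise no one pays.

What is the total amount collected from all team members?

Total value 52 ≥ cost 45, so it is built.
Member 1: others sum to 27; max(0, 45 - 27) = 18.
Member 2: others sum to 44; max(0, 45 - 44) = 1.
Member 3: others sum to 42; max(0, 45 - 42) = 3.
Member 4: others sum to 43; max(0, 45 - 43) = 2.
Total collected = 18 + 1 + 3 + 2 = 24.

24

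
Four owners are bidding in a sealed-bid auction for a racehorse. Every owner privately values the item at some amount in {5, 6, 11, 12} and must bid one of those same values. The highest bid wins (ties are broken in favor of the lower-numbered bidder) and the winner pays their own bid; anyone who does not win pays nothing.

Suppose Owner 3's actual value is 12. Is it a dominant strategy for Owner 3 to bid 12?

No

Consider the case where Owner 1 bids 5, Owner 2 bids 5 and Owner 4 bids 5.
Truthful bid 12: wins, pays 12, utility 12 - 12 = 0.
Bid 6 instead: wins, pays 6, utility 12 - 6 = 6.
Since 6 > 0, bidding 6 is strictly better here, so truthful bidding is not dominant.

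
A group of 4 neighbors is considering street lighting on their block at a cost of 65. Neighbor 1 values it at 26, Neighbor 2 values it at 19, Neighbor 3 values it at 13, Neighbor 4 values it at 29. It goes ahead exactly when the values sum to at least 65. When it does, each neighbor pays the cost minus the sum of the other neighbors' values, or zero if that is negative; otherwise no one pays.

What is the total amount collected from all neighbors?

11

Total value 87 ≥ cost 65, so it is built.
Neighbor 1: others sum to 61; max(0, 65 - 61) = 4.
Neighbor 2: others sum to 68; max(0, 65 - 68) = 0.
Neighbor 3: others sum to 74; max(0, 65 - 74) = 0.
Neighbor 4: others sum to 58; max(0, 65 - 58) = 7.
Total collected = 4 + 0 + 0 + 7 = 11.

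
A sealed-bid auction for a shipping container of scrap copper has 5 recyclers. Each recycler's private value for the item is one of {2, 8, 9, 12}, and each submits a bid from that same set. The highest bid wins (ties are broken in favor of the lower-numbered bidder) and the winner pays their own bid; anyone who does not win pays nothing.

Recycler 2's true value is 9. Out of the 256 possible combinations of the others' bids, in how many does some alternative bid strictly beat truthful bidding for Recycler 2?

8

Others bid (2, 2, 2, 2): truth gives 0; bid 8 gives 1 > 0. Violating.
Others bid (2, 2, 2, 8): truth gives 0; bid 8 gives 1 > 0. Violating.
Others bid (2, 2, 8, 2): truth gives 0; bid 8 gives 1 > 0. Violating.
Others bid (2, 2, 8, 8): truth gives 0; bid 8 gives 1 > 0. Violating.
Others bid (2, 2, 2, 9): truth gives 0; no alternative beats it.
Others bid (2, 2, 2, 12): truth gives 0; no alternative beats it.
(Checking all 256 profiles: 8 have a profitable deviation, 248 do not.)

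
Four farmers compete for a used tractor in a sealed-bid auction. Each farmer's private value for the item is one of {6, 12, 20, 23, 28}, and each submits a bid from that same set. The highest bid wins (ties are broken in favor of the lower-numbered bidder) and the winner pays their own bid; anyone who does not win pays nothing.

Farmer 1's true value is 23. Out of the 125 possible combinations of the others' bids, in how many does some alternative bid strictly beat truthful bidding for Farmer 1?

27

Others bid (6, 6, 6): truth gives 0; bid 6 gives 17 > 0. Violating.
Others bid (6, 6, 12): truth gives 0; bid 12 gives 11 > 0. Violating.
Others bid (6, 6, 20): truth gives 0; bid 20 gives 3 > 0. Violating.
Others bid (6, 12, 6): truth gives 0; bid 12 gives 11 > 0. Violating.
Others bid (6, 6, 23): truth gives 0; no alternative beats it.
Others bid (6, 6, 28): truth gives 0; no alternative beats it.
(Checking all 125 profiles: 27 have a profitable deviation, 98 do not.)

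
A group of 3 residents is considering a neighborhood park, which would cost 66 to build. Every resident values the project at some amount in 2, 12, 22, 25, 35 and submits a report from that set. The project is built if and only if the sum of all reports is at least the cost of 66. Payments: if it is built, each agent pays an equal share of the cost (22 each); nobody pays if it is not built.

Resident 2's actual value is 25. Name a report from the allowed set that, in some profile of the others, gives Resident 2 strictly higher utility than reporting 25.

35

Suppose Resident 1 reports 2 and Resident 3 reports 35.
Report 25: project not built, utility 0.
Report 35: project built, pays 22, utility 25 - 22 = 3.
So reporting 35 beats truth here (3 > 0).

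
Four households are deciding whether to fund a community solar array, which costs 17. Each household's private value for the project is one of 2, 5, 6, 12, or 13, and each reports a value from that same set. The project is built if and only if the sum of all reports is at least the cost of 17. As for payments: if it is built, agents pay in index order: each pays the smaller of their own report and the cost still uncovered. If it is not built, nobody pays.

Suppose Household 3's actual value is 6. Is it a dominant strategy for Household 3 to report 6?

No

Consider the case where Household 1 reports 2, Household 2 reports 2 and Household 4 reports 12.
Truthful report 6: project built, pays 6, utility 6 - 6 = 0.
Report 2 instead: project built, pays 2, utility 6 - 2 = 4.
Since 4 > 0, reporting 2 is strictly better here, so truthful reporting is not dominant.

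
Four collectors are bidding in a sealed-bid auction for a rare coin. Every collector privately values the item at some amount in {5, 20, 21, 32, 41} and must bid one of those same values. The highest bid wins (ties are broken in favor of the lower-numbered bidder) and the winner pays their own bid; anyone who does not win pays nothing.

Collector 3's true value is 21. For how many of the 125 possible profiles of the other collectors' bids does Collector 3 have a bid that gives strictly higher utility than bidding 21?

Others bid (5, 5, 5): truth gives 0; bid 20 gives 1 > 0. Violating.
Others bid (5, 5, 20): truth gives 0; bid 20 gives 1 > 0. Violating.
Others bid (5, 5, 21): truth gives 0; no alternative beats it.
Others bid (5, 5, 32): truth gives 0; no alternative beats it.
(Checking all 125 profiles: 2 have a profitable deviation, 123 do not.)

2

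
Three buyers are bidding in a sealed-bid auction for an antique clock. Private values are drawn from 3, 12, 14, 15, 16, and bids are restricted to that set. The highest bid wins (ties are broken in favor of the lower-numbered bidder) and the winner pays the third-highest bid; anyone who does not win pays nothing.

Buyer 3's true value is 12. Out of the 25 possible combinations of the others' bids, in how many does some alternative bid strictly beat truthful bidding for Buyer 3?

6

Others bid (3, 12): truth gives 0; bid 14 gives 9 > 0. Violating.
Others bid (3, 14): truth gives 0; bid 15 gives 9 > 0. Violating.
Others bid (3, 15): truth gives 0; bid 16 gives 9 > 0. Violating.
Others bid (12, 3): truth gives 0; bid 14 gives 9 > 0. Violating.
Others bid (3, 3): truth gives 9; no alternative beats it.
Others bid (3, 16): truth gives 0; no alternative beats it.
(Checking all 25 profiles: 6 have a profitable deviation, 19 do not.)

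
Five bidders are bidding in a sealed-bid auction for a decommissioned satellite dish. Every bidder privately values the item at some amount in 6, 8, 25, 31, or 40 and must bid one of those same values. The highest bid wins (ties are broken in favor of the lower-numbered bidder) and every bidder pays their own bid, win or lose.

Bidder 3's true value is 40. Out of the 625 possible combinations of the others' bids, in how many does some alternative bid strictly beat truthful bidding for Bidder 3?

369

Others bid (6, 6, 6, 6): truth gives 0; bid 8 gives 32 > 0. Violating.
Others bid (6, 6, 6, 8): truth gives 0; bid 8 gives 32 > 0. Violating.
Others bid (6, 6, 6, 25): truth gives 0; bid 25 gives 15 > 0. Violating.
Others bid (6, 6, 6, 31): truth gives 0; bid 31 gives 9 > 0. Violating.
Others bid (6, 6, 6, 40): truth gives 0; no alternative beats it.
Others bid (6, 6, 8, 40): truth gives 0; no alternative beats it.
(Checking all 625 profiles: 369 have a profitable deviation, 256 do not.)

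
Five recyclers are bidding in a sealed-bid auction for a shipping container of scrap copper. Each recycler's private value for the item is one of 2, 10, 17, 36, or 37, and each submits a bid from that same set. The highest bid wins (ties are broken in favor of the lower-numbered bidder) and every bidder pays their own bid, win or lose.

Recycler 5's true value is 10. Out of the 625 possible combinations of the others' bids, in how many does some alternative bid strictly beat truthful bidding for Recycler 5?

624

Others bid (2, 2, 2, 10): truth gives -10; bid 2 gives -2 > -10. Violating.
Others bid (2, 2, 2, 17): truth gives -10; bid 2 gives -2 > -10. Violating.
Others bid (2, 2, 2, 36): truth gives -10; bid 2 gives -2 > -10. Violating.
Others bid (2, 2, 2, 37): truth gives -10; bid 2 gives -2 > -10. Violating.
Others bid (2, 2, 2, 2): truth gives 0; no alternative beats it.
(Checking all 625 profiles: 624 have a profitable deviation, 1 does not.)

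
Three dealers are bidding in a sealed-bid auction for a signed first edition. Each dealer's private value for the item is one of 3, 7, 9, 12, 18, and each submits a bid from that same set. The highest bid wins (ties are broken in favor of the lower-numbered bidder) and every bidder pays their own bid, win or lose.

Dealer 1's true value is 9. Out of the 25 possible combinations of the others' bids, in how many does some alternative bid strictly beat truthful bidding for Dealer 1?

Others bid (3, 3): truth gives 0; bid 3 gives 6 > 0. Violating.
Others bid (3, 7): truth gives 0; bid 7 gives 2 > 0. Violating.
Others bid (3, 12): truth gives -9; bid 3 gives -3 > -9. Violating.
Others bid (3, 18): truth gives -9; bid 3 gives -3 > -9. Violating.
Others bid (3, 9): truth gives 0; no alternative beats it.
Others bid (7, 9): truth gives 0; no alternative beats it.
(Checking all 25 profiles: 20 have a profitable deviation, 5 do not.)

20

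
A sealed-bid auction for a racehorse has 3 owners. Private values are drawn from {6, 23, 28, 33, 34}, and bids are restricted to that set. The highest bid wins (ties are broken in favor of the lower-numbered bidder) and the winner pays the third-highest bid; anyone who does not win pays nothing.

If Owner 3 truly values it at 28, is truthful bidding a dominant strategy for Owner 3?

No

Consider the case where Owner 1 bids 6 and Owner 2 bids 28.
Truthful bid 28: loses, pays 0, utility 0.
Bid 33 instead: wins, pays 6, utility 28 - 6 = 22.
Since 22 > 0, bidding 33 is strictly better here, so truthful bidding is not dominant.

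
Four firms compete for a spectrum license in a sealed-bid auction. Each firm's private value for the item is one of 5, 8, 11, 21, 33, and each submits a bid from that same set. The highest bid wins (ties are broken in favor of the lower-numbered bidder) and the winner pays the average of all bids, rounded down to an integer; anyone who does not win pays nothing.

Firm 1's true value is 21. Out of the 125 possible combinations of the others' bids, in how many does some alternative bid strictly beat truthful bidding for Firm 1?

Others bid (5, 5, 5): truth gives 12; bid 5 gives 16 > 12. Violating.
Others bid (5, 5, 8): truth gives 12; bid 8 gives 15 > 12. Violating.
Others bid (5, 5, 11): truth gives 11; bid 11 gives 13 > 11. Violating.
Others bid (5, 5, 33): truth gives 0; bid 33 gives 2 > 0. Violating.
Others bid (5, 5, 21): truth gives 8; no alternative beats it.
Others bid (5, 8, 21): truth gives 8; no alternative beats it.
(Checking all 125 profiles: 45 have a profitable deviation, 80 do not.)

45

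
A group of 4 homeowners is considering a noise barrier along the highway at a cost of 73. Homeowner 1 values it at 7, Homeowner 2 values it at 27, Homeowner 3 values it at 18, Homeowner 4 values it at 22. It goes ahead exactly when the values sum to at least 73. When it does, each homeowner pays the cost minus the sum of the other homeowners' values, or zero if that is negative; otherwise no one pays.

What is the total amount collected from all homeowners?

70

Total value 74 ≥ cost 73, so it is built.
Homeowner 1: others sum to 67; max(0, 73 - 67) = 6.
Homeowner 2: others sum to 47; max(0, 73 - 47) = 26.
Homeowner 3: others sum to 56; max(0, 73 - 56) = 17.
Homeowner 4: others sum to 52; max(0, 73 - 52) = 21.
Total collected = 6 + 26 + 17 + 21 = 70.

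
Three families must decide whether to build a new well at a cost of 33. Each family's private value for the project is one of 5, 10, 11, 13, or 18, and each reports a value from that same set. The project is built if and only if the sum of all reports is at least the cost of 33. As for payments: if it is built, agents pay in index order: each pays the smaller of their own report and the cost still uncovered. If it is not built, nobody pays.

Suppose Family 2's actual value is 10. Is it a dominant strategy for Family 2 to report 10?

Consider the case where Family 1 reports 10 and Family 3 reports 18.
Truthful report 10: project built, pays 10, utility 10 - 10 = 0.
Report 5 instead: project built, pays 5, utility 10 - 5 = 5.
Since 5 > 0, reporting 5 is strictly better here, so truthful reporting is not dominant.

No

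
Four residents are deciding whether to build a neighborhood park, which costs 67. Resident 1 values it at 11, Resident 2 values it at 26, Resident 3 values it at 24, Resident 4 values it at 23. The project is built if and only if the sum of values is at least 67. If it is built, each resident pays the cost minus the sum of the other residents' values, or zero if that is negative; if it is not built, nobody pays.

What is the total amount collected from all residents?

Total value 84 ≥ cost 67, so it is built.
Resident 1: others sum to 73; max(0, 67 - 73) = 0.
Resident 2: others sum to 58; max(0, 67 - 58) = 9.
Resident 3: others sum to 60; max(0, 67 - 60) = 7.
Resident 4: others sum to 61; max(0, 67 - 61) = 6.
Total collected = 0 + 9 + 7 + 6 = 22.

22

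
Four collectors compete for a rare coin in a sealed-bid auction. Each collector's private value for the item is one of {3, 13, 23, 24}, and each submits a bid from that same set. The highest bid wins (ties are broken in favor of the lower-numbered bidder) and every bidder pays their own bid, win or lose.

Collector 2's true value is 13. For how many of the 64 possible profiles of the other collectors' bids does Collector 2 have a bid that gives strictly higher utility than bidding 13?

Others bid (3, 3, 23): truth gives -13; bid 3 gives -3 > -13. Violating.
Others bid (3, 3, 24): truth gives -13; bid 3 gives -3 > -13. Violating.
Others bid (3, 13, 23): truth gives -13; bid 3 gives -3 > -13. Violating.
Others bid (3, 13, 24): truth gives -13; bid 3 gives -3 > -13. Violating.
Others bid (3, 3, 3): truth gives 0; no alternative beats it.
Others bid (3, 3, 13): truth gives 0; no alternative beats it.
(Checking all 64 profiles: 60 have a profitable deviation, 4 do not.)

60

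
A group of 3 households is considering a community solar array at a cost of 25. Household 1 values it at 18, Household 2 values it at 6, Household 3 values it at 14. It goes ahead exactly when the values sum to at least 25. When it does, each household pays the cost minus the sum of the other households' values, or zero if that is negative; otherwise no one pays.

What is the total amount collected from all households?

Total value 38 ≥ cost 25, so it is built.
Household 1: others sum to 20; max(0, 25 - 20) = 5.
Household 2: others sum to 32; max(0, 25 - 32) = 0.
Household 3: others sum to 24; max(0, 25 - 24) = 1.
Total collected = 5 + 0 + 1 = 6.

6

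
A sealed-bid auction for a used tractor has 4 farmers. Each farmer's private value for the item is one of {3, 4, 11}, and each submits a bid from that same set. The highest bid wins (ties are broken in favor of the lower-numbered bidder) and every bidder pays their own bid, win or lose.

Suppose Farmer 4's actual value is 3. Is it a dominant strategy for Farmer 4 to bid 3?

No

Consider the case where Farmer 1 bids 3, Farmer 2 bids 3 and Farmer 3 bids 3.
Truthful bid 3: loses but pays 3, utility -3.
Bid 4 instead: wins, pays 4, utility 3 - 4 = -1.
Since -1 > -3, bidding 4 is strictly better here, so truthful bidding is not dominant.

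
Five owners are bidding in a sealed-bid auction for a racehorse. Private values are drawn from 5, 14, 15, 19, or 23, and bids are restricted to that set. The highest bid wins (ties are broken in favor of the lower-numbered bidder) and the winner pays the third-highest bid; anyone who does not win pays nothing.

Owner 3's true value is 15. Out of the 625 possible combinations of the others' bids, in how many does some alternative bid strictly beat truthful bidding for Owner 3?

Others bid (5, 5, 5, 19): truth gives 0; bid 19 gives 10 > 0. Violating.
Others bid (5, 5, 5, 23): truth gives 0; bid 23 gives 10 > 0. Violating.
Others bid (5, 5, 14, 19): truth gives 0; bid 19 gives 1 > 0. Violating.
Others bid (5, 5, 14, 23): truth gives 0; bid 23 gives 1 > 0. Violating.
Others bid (5, 5, 5, 5): truth gives 10; no alternative beats it.
Others bid (5, 5, 5, 14): truth gives 10; no alternative beats it.
(Checking all 625 profiles: 64 have a profitable deviation, 561 do not.)

64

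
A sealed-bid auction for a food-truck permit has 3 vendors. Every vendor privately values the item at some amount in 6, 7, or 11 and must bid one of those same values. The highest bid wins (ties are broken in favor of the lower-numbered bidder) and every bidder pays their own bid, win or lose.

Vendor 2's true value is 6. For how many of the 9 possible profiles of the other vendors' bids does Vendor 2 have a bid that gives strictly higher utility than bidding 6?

Others bid (6, 6): truth gives -6; bid 7 gives -1 > -6. Violating.
Others bid (6, 7): truth gives -6; bid 7 gives -1 > -6. Violating.
Others bid (6, 11): truth gives -6; bid 11 gives -5 > -6. Violating.
Others bid (7, 6): truth gives -6; bid 11 gives -5 > -6. Violating.
Others bid (11, 6): truth gives -6; no alternative beats it.
Others bid (11, 7): truth gives -6; no alternative beats it.
(Checking all 9 profiles: 6 have a profitable deviation, 3 do not.)

6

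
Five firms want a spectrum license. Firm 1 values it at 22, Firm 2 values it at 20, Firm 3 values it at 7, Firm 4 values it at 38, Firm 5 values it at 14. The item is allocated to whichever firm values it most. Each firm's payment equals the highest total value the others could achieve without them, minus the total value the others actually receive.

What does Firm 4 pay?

22

Firm 4 has the highest value and receives the item.
Without Firm 4, the item would go to the next-highest value, 22, so the others could achieve 22.
With Firm 4 present and winning, the others receive nothing, so their total is 0.
Payment = 22 - 0 = 22.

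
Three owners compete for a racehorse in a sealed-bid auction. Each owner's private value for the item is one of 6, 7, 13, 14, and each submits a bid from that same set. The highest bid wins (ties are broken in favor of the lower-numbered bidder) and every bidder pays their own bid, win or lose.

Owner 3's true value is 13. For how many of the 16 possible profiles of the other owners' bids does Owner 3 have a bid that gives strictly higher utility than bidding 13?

13

Others bid (6, 6): truth gives 0; bid 7 gives 6 > 0. Violating.
Others bid (6, 13): truth gives -13; bid 14 gives -1 > -13. Violating.
Others bid (6, 14): truth gives -13; bid 6 gives -6 > -13. Violating.
Others bid (7, 13): truth gives -13; bid 14 gives -1 > -13. Violating.
Others bid (6, 7): truth gives 0; no alternative beats it.
Others bid (7, 6): truth gives 0; no alternative beats it.
(Checking all 16 profiles: 13 have a profitable deviation, 3 do not.)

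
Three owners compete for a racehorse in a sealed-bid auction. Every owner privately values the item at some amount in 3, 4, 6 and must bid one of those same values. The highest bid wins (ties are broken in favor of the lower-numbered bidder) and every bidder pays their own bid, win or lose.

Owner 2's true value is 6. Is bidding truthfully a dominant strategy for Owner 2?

Consider the case where Owner 1 bids 3 and Owner 3 bids 3.
Truthful bid 6: wins, pays 6, utility 6 - 6 = 0.
Bid 4 instead: wins, pays 4, utility 6 - 4 = 2.
Since 2 > 0, bidding 4 is strictly better here, so truthful bidding is not dominant.

No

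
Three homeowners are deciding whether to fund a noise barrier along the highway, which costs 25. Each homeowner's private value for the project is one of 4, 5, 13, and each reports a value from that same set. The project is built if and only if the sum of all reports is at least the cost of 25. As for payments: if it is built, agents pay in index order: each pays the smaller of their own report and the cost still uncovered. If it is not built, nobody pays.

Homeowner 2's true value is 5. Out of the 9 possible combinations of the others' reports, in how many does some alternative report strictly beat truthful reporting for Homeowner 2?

Others report (13, 13): truth gives 0; report 4 gives 1 > 0. Violating.
Others report (4, 4): truth gives 0; no alternative beats it.
Others report (4, 5): truth gives 0; no alternative beats it.
(Checking all 9 profiles: 1 has a profitable deviation, 8 do not.)

1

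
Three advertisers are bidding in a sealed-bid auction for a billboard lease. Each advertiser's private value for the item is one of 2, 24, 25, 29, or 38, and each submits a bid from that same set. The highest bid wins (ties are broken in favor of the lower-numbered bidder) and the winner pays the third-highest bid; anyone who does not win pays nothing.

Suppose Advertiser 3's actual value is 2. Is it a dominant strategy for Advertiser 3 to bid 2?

Check each profile of the others' bids and compare truth against every alternative bid.
Others bid (2, 2): truth gives 0, best alternative gives 0.
Others bid (2, 24): truth gives 0, best alternative gives 0.
Others bid (2, 25): truth gives 0, best alternative gives 0.
Others bid (2, 29): truth gives 0, best alternative gives 0.
Others bid (2, 38): truth gives 0, best alternative gives 0.
Others bid (24, 2): truth gives 0, best alternative gives 0.
(Remaining 19 profiles checked similarly; truth is weakly best in each.)
In every case the truthful bid is at least as good as any alternative, so it is a dominant strategy.

Yes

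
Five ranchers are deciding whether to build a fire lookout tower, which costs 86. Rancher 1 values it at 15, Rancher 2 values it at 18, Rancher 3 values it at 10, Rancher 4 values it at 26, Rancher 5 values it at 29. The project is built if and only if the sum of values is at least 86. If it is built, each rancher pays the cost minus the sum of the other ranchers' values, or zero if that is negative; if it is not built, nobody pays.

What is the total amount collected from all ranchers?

40

Total value 98 ≥ cost 86, so it is built.
Rancher 1: others sum to 83; max(0, 86 - 83) = 3.
Rancher 2: others sum to 80; max(0, 86 - 80) = 6.
Rancher 3: others sum to 88; max(0, 86 - 88) = 0.
Rancher 4: others sum to 72; max(0, 86 - 72) = 14.
Rancher 5: others sum to 69; max(0, 86 - 69) = 17.
Total collected = 3 + 6 + 0 + 14 + 17 = 40.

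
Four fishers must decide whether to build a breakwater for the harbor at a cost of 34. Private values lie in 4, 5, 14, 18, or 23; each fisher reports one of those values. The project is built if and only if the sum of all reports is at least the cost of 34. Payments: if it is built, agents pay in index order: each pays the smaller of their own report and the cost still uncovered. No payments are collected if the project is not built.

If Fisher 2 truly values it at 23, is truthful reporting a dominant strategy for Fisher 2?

Consider the case where Fisher 1 reports 4, Fisher 3 reports 4 and Fisher 4 reports 14.
Truthful report 23: project built, pays 23, utility 23 - 23 = 0.
Report 14 instead: project built, pays 14, utility 23 - 14 = 9.
Since 9 > 0, reporting 14 is strictly better here, so truthful reporting is not dominant.

No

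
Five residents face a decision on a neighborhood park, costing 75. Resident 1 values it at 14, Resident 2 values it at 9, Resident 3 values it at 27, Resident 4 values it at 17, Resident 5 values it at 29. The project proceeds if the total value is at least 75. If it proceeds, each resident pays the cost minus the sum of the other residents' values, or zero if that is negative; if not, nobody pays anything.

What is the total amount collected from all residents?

14

Total value 96 ≥ cost 75, so it is built.
Resident 1: others sum to 82; max(0, 75 - 82) = 0.
Resident 2: others sum to 87; max(0, 75 - 87) = 0.
Resident 3: others sum to 69; max(0, 75 - 69) = 6.
Resident 4: others sum to 79; max(0, 75 - 79) = 0.
Resident 5: others sum to 67; max(0, 75 - 67) = 8.
Total collected = 0 + 0 + 6 + 0 + 8 = 14.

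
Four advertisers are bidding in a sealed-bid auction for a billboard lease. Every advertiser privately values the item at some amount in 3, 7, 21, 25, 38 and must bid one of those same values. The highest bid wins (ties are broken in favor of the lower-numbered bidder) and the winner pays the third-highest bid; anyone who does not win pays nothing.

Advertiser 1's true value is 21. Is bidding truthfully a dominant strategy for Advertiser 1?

No

Consider the case where Advertiser 2 bids 3, Advertiser 3 bids 3 and Advertiser 4 bids 25.
Truthful bid 21: loses, pays 0, utility 0.
Bid 25 instead: wins, pays 3, utility 21 - 3 = 18.
Since 18 > 0, bidding 25 is strictly better here, so truthful bidding is not dominant.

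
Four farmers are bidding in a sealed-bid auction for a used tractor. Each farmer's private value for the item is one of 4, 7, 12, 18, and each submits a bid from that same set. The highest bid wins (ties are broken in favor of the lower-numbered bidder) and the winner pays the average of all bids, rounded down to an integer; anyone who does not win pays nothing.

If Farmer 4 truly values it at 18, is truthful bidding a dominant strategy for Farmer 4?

No

Consider the case where Farmer 1 bids 4, Farmer 2 bids 4 and Farmer 3 bids 4.
Truthful bid 18: wins, pays 7, utility 18 - 7 = 11.
Bid 7 instead: wins, pays 4, utility 18 - 4 = 14.
Since 14 > 11, bidding 7 is strictly better here, so truthful bidding is not dominant.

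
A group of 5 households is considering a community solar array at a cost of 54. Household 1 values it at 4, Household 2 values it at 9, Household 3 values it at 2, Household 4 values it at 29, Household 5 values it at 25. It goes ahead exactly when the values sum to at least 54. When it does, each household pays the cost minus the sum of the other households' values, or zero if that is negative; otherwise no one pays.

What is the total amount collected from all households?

24

Total value 69 ≥ cost 54, so it is built.
Household 1: others sum to 65; max(0, 54 - 65) = 0.
Household 2: others sum to 60; max(0, 54 - 60) = 0.
Household 3: others sum to 67; max(0, 54 - 67) = 0.
Household 4: others sum to 40; max(0, 54 - 40) = 14.
Household 5: others sum to 44; max(0, 54 - 44) = 10.
Total collected = 0 + 0 + 0 + 14 + 10 = 24.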